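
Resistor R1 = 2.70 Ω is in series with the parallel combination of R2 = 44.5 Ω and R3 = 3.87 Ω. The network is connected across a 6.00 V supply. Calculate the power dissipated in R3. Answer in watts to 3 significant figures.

Reduce the parallel pair to R_p first; the network is then a simple series string.
R_p = (44.5×3.87)/(44.5+3.87) = 3.560 Ω
R_total = 2.70 + 3.560 = 6.260 Ω
I = V / R_total = 6.00 / 6.260 = 0.9584 A
Voltage across the parallel pair: V_p = I × R_p = 0.9584 × 3.560 = 3.412 V
R3 is across V_p, so use P = V²/R for that branch.
P_R3 = (3.412)² / 3.87 = 3.009 W

3.01 W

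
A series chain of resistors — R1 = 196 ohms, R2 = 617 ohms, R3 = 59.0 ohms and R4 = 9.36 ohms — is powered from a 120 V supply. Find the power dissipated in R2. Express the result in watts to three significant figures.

11.4 W

Since the resistors are in series they all carry the loop current I = V/R_total; the power in any one is I²R.
R_total = 196 + 617 + 59.0 + 9.36 = 881.4 Ω
I = V / R_total = 120 / 881.4 = 0.1362 A
P_R2 = I² × R2 = (0.1362)² × 617 = 11.44 W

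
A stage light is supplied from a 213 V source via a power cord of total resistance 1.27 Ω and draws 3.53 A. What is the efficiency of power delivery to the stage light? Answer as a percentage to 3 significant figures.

97.9 %

The power cord carries the full 3.53 A.
P_line = I² R_line = (3.530)² × 1.27 = 15.83 W
P_source = V I = 213 × 3.530 = 751.9 W; P_load = 736.1 W
η = P_load / P_source = 736.1 / 751.9 = 0.9790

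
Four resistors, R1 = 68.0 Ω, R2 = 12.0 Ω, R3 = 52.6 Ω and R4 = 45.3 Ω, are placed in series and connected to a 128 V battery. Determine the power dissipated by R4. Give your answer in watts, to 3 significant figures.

23.5 W

Since the resistors are in series they all carry the loop current I = V/R_total; the power in any one is I²R.
R_total = 68.0 + 12.0 + 52.6 + 45.3 = 177.9 Ω
I = V / R_total = 128 / 177.9 = 0.7195 A
P_R4 = I² × R4 = (0.7195)² × 45.3 = 23.45 W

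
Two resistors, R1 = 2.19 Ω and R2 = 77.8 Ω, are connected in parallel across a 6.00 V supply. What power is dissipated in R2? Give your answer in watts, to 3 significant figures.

0.463 W

The supply voltage appears across each parallel branch — just use P = V²/R2.
P_R2 = V² / R2 = (6.00)² / 77.8 Ω = 0.4627 W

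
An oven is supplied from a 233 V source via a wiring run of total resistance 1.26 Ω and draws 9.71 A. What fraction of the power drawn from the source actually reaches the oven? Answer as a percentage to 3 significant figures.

94.7 %

The wiring run carries the full 9.71 A.
P_line = I² R_line = (9.710)² × 1.26 = 118.8 W
P_source = V I = 233 × 9.710 = 2262 W; P_load = 2144 W
η = P_load / P_source = 2144 / 2262 = 0.9475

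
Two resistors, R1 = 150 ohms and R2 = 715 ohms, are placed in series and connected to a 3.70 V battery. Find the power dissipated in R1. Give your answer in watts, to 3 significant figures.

In a series string the same current flows through every resistor — find that current, then P = I²R for the one we want.
R_total = 150 + 715 = 865.0 Ω
I = V / R_total = 3.70 / 865.0 = 0.004277 A
P_R1 = I² × R1 = (0.004277)² × 150 = 0.002744 W

0.00274 W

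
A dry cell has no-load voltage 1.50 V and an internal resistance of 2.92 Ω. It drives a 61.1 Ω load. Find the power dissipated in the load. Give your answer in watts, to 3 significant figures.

0.0335 W

The internal resistance and the load are in series, so the same I flows through both; get I from ε/(r+R), then I²R for the load.
I = ε / (r + R) = 1.50 / (2.92 + 61.1) = 0.02343 A
P_load = I² R = (0.02343)² × 61.1 = 0.03354 W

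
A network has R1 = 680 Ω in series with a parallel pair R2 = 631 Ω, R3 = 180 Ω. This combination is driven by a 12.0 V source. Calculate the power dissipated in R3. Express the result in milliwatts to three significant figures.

23.3 mW

First combine the parallel branches into one equivalent R_p, then R1 + R_p is a series pair.
R_p = (631×180)/(631+180) = 140.0 Ω
R_total = 680 + 140.0 = 820.0 Ω
I = V / R_total = 12.0 / 820.0 = 0.01463 A
Voltage across the parallel pair: V_p = I × R_p = 0.01463 × 140.0 = 2.049 V
With V_p across R3, its power is V_p²/R3.
P_R3 = (2.049)² / 180 = 0.02333 W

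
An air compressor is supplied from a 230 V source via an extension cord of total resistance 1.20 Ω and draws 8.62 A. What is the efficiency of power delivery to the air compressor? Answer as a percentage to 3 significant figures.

95.5 %

The extension cord carries the full 8.62 A.
P_line = I² R_line = (8.620)² × 1.20 = 89.17 W
P_source = V I = 230 × 8.620 = 1983 W; P_load = 1893 W
η = P_load / P_source = 1893 / 1983 = 0.9550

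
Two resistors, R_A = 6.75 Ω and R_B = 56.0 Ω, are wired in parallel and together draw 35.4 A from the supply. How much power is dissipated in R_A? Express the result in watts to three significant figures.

6740 W

The branches share the same voltage, but only the total current is given — find V from the equivalent resistance first.
1/R_eq = 1/6.75 + 1/56.0 ⇒ R_eq = 6.024 Ω
V = I_total × R_eq = 35.40 × 6.024 = 213.2 V
P_R_A = V² / R_A = (213.2)² / 6.75 = 6737 W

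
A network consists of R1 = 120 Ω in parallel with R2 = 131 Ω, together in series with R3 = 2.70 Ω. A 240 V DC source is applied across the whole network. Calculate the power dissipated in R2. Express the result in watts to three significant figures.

404 W

Reduce the parallel combination to a single R_p; the circuit then becomes R_p in series with the remaining resistor.
R_p = (120×131)/(120+131) = 62.63 Ω
R_total = R_p + 2.70 = 62.63 + 2.70 = 65.33 Ω
I = V / R_total = 240 / 65.33 = 3.674 A
Voltage across the parallel pair: V_p = I × R_p = 3.674 × 62.63 = 230.1 V
R2 has V_p across it, so P = V_p²/R2.
P_R2 = (230.1)² / 131 = 404.1 W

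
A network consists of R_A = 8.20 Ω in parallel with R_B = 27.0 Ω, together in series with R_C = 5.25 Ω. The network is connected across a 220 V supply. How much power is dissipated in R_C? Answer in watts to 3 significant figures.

1910 W

First find R_p for the parallel pair, then treat R_p + R_C as a series loop.
R_p = (8.20×27.0)/(8.20+27.0) = 6.290 Ω
R_total = R_p + 5.25 = 6.290 + 5.25 = 11.54 Ω
I = V / R_total = 220 / 11.54 = 19.06 A
All the supply current flows through R_C; use P = I²R_C.
P_R_C = (19.06)² × 5.25 = 1908 W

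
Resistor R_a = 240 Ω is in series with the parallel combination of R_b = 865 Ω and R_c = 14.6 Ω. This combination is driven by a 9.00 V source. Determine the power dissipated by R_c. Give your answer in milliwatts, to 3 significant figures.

17.7 mW

First combine the parallel branches into one equivalent R_p, then R_a + R_p is a series pair.
R_p = (865×14.6)/(865+14.6) = 14.36 Ω
R_total = 240 + 14.36 = 254.4 Ω
I = V / R_total = 9.00 / 254.4 = 0.03538 A
Voltage across the parallel pair: V_p = I × R_p = 0.03538 × 14.36 = 0.5080 V
R_c sees V_p directly, so P = V_p² / R_c.
P_R_c = (0.5080)² / 14.6 = 0.01768 W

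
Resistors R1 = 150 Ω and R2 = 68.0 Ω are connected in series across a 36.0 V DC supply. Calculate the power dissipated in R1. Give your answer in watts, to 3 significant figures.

The current is common to all series resistors; compute it, then apply P = I²R for the target.
R_total = 150 + 68.0 = 218.0 Ω
I = V / R_total = 36.0 / 218.0 = 0.1651 A
P_R1 = I² × R1 = (0.1651)² × 150 = 4.091 W

4.09 W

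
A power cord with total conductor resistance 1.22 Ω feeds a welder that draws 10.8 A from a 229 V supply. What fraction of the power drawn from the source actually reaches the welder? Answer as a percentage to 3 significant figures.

94.2 %

The power cord carries the full 10.8 A.
P_line = I² R_line = (10.80)² × 1.22 = 142.3 W
P_source = V I = 229 × 10.80 = 2473 W; P_load = 2331 W
η = P_load / P_source = 2331 / 2473 = 0.9425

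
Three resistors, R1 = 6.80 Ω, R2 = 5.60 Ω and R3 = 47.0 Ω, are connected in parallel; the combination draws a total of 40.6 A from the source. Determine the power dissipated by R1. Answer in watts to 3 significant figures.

The branches share the same voltage, but only the total current is given — find V from the equivalent resistance first.
1/R_eq = 1/6.80 + 1/5.60 + 1/47.0 ⇒ R_eq = 2.883 Ω
V = I_total × R_eq = 40.60 × 2.883 = 117.0 V
P_R1 = V² / R1 = (117.0)² / 6.80 = 2014 W

2010 W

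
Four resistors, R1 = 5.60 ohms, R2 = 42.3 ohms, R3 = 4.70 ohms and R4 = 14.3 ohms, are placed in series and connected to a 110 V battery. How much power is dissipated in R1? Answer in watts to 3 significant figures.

15.1 W

The current is common to all series resistors; compute it, then apply P = I²R for the target.
R_total = 5.60 + 42.3 + 4.70 + 14.3 = 66.90 Ω
I = V / R_total = 110 / 66.90 = 1.644 A
P_R1 = I² × R1 = (1.644)² × 5.60 = 15.14 W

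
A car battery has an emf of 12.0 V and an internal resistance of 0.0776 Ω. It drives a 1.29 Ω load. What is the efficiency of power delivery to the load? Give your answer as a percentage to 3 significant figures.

94.3 %

Both r and R carry the same current, so the power split is just the resistance split: η = R/(R+r).
η = R / (R + r) = 1.29 / (1.29 + 0.0776) = 0.9433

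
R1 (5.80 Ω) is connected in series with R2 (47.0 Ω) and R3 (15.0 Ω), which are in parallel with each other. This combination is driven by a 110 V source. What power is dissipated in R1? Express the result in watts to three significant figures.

Collapse R2‖R3 to a single equivalent, reducing the network to two series elements.
R_p = (47.0×15.0)/(47.0+15.0) = 11.37 Ω
R_total = 5.80 + 11.37 = 17.17 Ω
I = V / R_total = 110 / 17.17 = 6.406 A
All the current flows through R1; use P = I²R.
P_R1 = (6.406)² × 5.80 = 238.0 W

238 W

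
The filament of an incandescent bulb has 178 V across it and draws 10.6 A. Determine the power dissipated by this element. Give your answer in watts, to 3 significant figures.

1890 W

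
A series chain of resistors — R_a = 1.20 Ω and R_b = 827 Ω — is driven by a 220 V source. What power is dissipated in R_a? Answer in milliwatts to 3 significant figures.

84.7 mW

Series elements share the same current, so find I first, then use P = I²R.
R_total = 1.20 + 827 = 828.2 Ω
I = V / R_total = 220 / 828.2 = 0.2656 A
P_R_a = I² × R_a = (0.2656)² × 1.20 = 0.08468 W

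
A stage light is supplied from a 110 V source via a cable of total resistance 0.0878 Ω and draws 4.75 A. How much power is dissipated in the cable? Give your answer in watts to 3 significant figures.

The cable is a series resistance carrying the load current; its dissipation is I²R_line.
The cable carries the full 4.75 A.
P_line = I² R_line = (4.750)² × 0.0878 = 1.981 W

1.98 W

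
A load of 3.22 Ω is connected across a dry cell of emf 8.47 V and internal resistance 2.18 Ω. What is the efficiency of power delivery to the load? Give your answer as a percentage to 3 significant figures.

Efficiency is P_load / P_total. With a series r and R sharing the same I, P = I²R for each, so η = R/(R+r).
η = R / (R + r) = 3.22 / (3.22 + 2.18) = 0.5963

59.6 %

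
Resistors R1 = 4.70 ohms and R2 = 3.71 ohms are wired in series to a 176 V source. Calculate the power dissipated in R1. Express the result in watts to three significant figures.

2060 W

Since the resistors are in series they all carry the loop current I = V/R_total; the power in any one is I²R.
R_total = 4.70 + 3.71 = 8.410 Ω
I = V / R_total = 176 / 8.410 = 20.93 A
P_R1 = I² × R1 = (20.93)² × 4.70 = 2058 W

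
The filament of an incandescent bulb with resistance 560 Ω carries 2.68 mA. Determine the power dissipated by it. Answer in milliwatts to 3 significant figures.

4.02 mW

The current through and the resistance of the element are both given; use P = I²R.
P = (0.002680 A)² × 560 Ω = 0.004022 W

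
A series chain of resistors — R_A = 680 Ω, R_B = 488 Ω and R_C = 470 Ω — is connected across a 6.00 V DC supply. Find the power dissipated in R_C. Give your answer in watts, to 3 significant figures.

Every series element carries the same I. Get I from the total resistance, then P = I² × R_C.
R_total = 680 + 488 + 470 = 1638 Ω
I = V / R_total = 6.00 / 1638 = 0.003663 A
P_R_C = I² × R_C = (0.003663)² × 470 = 0.006306 W

0.00631 W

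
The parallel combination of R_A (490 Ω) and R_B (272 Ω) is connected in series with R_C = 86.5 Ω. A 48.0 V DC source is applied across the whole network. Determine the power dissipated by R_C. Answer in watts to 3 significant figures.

2.92 W

First find R_p for the parallel pair, then treat R_p + R_C as a series loop.
R_p = (490×272)/(490+272) = 174.9 Ω
R_total = R_p + 86.5 = 174.9 + 86.5 = 261.4 Ω
I = V / R_total = 48.0 / 261.4 = 0.1836 A
R_C is the series element, so its power is I²R.
P_R_C = (0.1836)² × 86.5 = 2.916 W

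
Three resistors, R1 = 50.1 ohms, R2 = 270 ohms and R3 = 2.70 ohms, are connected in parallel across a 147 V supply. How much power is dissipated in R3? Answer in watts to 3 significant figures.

Every branch has 147 V across it, so for R3 the power is simply V²/R.
P_R3 = V² / R3 = (147)² / 2.70 Ω = 8003 W

8000 W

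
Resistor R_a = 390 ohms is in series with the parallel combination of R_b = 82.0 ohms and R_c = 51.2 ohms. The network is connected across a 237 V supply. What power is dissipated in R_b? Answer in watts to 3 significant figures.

Reduce the parallel pair to R_p first; the network is then a simple series string.
R_p = (82.0×51.2)/(82.0+51.2) = 31.52 Ω
R_total = 390 + 31.52 = 421.5 Ω
I = V / R_total = 237 / 421.5 = 0.5623 A
Voltage across the parallel pair: V_p = I × R_p = 0.5623 × 31.52 = 17.72 V
With V_p across R_b, its power is V_p²/R_b.
P_R_b = (17.72)² / 82.0 = 3.830 W

3.83 W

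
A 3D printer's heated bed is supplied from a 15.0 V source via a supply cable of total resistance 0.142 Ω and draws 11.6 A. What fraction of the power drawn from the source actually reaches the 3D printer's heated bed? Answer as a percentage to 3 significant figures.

89.0 %

The supply cable carries the full 11.6 A.
P_line = I² R_line = (11.60)² × 0.142 = 19.11 W
P_source = V I = 15.0 × 11.60 = 174.0 W; P_load = 154.9 W
η = P_load / P_source = 154.9 / 174.0 = 0.8902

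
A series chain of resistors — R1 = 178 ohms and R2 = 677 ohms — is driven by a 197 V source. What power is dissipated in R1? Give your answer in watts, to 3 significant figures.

9.45 W

Every series element carries the same I. Get I from the total resistance, then P = I² × R1.
R_total = 178 + 677 = 855.0 Ω
I = V / R_total = 197 / 855.0 = 0.2304 A
P_R1 = I² × R1 = (0.2304)² × 178 = 9.450 W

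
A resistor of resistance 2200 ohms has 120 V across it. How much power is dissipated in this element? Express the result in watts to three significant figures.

6.55 W

We know the drop across the element and its resistance — P = V²/R, one step.
P = (120 V)² / 2200 Ω = 6.545 W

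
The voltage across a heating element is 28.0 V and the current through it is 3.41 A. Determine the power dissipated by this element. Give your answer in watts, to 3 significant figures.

V and I are known directly — P = V I, no intermediate step needed.
P = 28.0 V × 3.410 A = 95.48 W

95.5 W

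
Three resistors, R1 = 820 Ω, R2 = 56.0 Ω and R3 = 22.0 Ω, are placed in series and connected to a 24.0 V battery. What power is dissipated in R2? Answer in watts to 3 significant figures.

Since the resistors are in series they all carry the loop current I = V/R_total; the power in any one is I²R.
R_total = 820 + 56.0 + 22.0 = 898.0 Ω
I = V / R_total = 24.0 / 898.0 = 0.02673 A
P_R2 = I² × R2 = (0.02673)² × 56.0 = 0.04000 W

0.0400 W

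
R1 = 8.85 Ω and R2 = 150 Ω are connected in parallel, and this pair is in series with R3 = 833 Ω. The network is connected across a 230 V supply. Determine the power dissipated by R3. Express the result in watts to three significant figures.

Combine R1 and R2 into their parallel equivalent first, reducing the network to two series resistors.
R_p = (8.85×150)/(8.85+150) = 8.357 Ω
R_total = R_p + 833 = 8.357 + 833 = 841.4 Ω
I = V / R_total = 230 / 841.4 = 0.2734 A
R3 carries the full series current, so P = I²R.
P_R3 = (0.2734)² × 833 = 62.25 W

62.3 W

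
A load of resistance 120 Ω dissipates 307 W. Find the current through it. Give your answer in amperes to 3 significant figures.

1.60 A

From P = V I = I²R = V²/R, with the two given quantities we get I = √(P / R).
I = √(307 / 120) = 1.599 A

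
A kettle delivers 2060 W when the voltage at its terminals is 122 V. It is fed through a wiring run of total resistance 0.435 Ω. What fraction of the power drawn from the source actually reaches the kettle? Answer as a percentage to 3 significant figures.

94.3 %

I = P / V = 2060 / 122 = 16.89 A through the wiring run.
P_line = I² R_line = (16.89)² × 0.435 = 124.0 W
P_source = P_load + P_line = 2060 + 124.0 = 2184 W
η = P_load / P_source = 2060 / 2184 = 0.9432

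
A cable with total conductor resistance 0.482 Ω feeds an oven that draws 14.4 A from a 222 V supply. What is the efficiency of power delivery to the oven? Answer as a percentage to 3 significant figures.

The cable carries the full 14.4 A.
P_line = I² R_line = (14.40)² × 0.482 = 99.95 W
P_source = V I = 222 × 14.40 = 3197 W; P_load = 3097 W
η = P_load / P_source = 3097 / 3197 = 0.9687

96.9 %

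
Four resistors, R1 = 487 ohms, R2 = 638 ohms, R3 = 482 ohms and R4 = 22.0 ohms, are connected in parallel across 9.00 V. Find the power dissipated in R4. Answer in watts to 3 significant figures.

Parallel branches share the same voltage; P = V²/R gives the branch power in one step.
P_R4 = V² / R4 = (9.00)² / 22.0 Ω = 3.682 W

3.68 W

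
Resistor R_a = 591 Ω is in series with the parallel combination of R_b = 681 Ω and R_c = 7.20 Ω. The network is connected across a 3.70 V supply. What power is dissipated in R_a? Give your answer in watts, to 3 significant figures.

Collapse R_b‖R_c to a single equivalent, reducing the network to two series elements.
R_p = (681×7.20)/(681+7.20) = 7.125 Ω
R_total = 591 + 7.125 = 598.1 Ω
I = V / R_total = 3.70 / 598.1 = 0.006186 A
R_a is in the main series path, so its power is I²R_a.
P_R_a = (0.006186)² × 591 = 0.02262 W

0.0226 W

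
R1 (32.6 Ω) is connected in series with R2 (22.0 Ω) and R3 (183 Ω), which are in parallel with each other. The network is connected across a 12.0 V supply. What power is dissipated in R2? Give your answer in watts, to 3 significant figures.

Collapse R2‖R3 to a single equivalent, reducing the network to two series elements.
R_p = (22.0×183)/(22.0+183) = 19.64 Ω
R_total = 32.6 + 19.64 = 52.24 Ω
I = V / R_total = 12.0 / 52.24 = 0.2297 A
Voltage across the parallel pair: V_p = I × R_p = 0.2297 × 19.64 = 4.511 V
R2 sees V_p directly, so P = V_p² / R2.
P_R2 = (4.511)² / 22.0 = 0.9251 W

0.925 W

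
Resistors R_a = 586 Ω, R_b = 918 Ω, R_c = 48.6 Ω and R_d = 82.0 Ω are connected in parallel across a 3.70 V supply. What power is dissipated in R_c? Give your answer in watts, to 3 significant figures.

Parallel branches share the same voltage; P = V²/R gives the branch power in one step.
P_R_c = V² / R_c = (3.70)² / 48.6 Ω = 0.2817 W

0.282 W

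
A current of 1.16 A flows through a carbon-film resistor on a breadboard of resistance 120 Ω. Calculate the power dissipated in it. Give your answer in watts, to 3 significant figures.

161 W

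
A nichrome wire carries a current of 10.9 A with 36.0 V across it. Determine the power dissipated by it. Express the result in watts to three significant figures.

392 W

Both the voltage across and the current through the element are known, so P = V I applies directly.
P = 36.0 V × 10.90 A = 392.4 W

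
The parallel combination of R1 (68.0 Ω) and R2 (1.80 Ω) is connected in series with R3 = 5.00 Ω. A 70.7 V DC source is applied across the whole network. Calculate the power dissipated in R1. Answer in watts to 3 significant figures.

Collapse the R1‖R2 pair into one equivalent R_p; then R_p and R3 form a series string.
R_p = (68.0×1.80)/(68.0+1.80) = 1.754 Ω
R_total = R_p + 5.00 = 1.754 + 5.00 = 6.754 Ω
I = V / R_total = 70.7 / 6.754 = 10.47 A
Voltage across the parallel pair: V_p = I × R_p = 10.47 × 1.754 = 18.36 V
R1 has V_p across it, so P = V_p²/R1.
P_R1 = (18.36)² / 68.0 = 4.956 W

4.96 W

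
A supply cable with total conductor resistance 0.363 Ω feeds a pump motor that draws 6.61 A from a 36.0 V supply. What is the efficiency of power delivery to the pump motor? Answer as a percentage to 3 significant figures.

93.3 %

The supply cable carries the full 6.61 A.
P_line = I² R_line = (6.610)² × 0.363 = 15.86 W
P_source = V I = 36.0 × 6.610 = 238.0 W; P_load = 222.1 W
η = P_load / P_source = 222.1 / 238.0 = 0.9333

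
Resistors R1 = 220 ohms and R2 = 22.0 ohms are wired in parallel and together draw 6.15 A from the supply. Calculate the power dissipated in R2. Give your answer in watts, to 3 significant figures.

Parallel branches share V, not I — compute V via R_eq, then use V²/R for the target branch.
1/R_eq = 1/220 + 1/22.0 ⇒ R_eq = 20.00 Ω
V = I_total × R_eq = 6.150 × 20.00 = 123.0 V
P_R2 = V² / R2 = (123.0)² / 22.0 = 687.7 W

688 W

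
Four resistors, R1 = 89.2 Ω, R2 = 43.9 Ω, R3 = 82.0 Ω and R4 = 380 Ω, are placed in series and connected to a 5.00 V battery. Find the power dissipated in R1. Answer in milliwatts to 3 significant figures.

6.30 mW

In a series string the same current flows through every resistor — find that current, then P = I²R for the one we want.
R_total = 89.2 + 43.9 + 82.0 + 380 = 595.1 Ω
I = V / R_total = 5.00 / 595.1 = 0.008402 A
P_R1 = I² × R1 = (0.008402)² × 89.2 = 0.006297 W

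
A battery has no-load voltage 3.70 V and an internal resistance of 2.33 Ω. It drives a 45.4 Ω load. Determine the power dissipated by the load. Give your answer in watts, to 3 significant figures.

Load and internal resistance form a series loop — compute the loop current, then the load power via I²R.
I = ε / (r + R) = 3.70 / (2.33 + 45.4) = 0.07752 A
P_load = I² R = (0.07752)² × 45.4 = 0.2728 W

0.273 W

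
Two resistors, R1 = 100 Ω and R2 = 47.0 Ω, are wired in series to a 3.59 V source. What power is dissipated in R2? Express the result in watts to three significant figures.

0.0280 W

Every series element carries the same I. Get I from the total resistance, then P = I² × R2.
R_total = 100 + 47.0 = 147.0 Ω
I = V / R_total = 3.59 / 147.0 = 0.02442 A
P_R2 = I² × R2 = (0.02442)² × 47.0 = 0.02803 W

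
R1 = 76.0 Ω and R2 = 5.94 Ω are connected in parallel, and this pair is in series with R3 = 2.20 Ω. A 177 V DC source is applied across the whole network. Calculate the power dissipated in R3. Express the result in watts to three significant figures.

1160 W

Collapse the R1‖R2 pair into one equivalent R_p; then R_p and R3 form a series string.
R_p = (76.0×5.94)/(76.0+5.94) = 5.509 Ω
R_total = R_p + 2.20 = 5.509 + 2.20 = 7.709 Ω
I = V / R_total = 177 / 7.709 = 22.96 A
R3 carries the full series current, so P = I²R.
P_R3 = (22.96)² × 2.20 = 1160 W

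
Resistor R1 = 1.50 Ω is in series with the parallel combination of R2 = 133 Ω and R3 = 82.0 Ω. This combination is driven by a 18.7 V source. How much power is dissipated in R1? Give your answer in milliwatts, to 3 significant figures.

192 mW

Replace R2 and R3 with their parallel equivalent so the circuit becomes R1 in series with R_p.
R_p = (133×82.0)/(133+82.0) = 50.73 Ω
R_total = 1.50 + 50.73 = 52.23 Ω
I = V / R_total = 18.7 / 52.23 = 0.3581 A
The full supply current passes through R1: P = I²R.
P_R1 = (0.3581)² × 1.50 = 0.1923 W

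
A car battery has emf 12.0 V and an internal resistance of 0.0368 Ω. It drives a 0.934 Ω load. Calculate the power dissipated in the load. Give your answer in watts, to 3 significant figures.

143 W

The internal resistance and the load are in series, so the same I flows through both; get I from ε/(r+R), then I²R for the load.
I = ε / (r + R) = 12.0 / (0.0368 + 0.934) = 12.36 A
P_load = I² R = (12.36)² × 0.934 = 142.7 W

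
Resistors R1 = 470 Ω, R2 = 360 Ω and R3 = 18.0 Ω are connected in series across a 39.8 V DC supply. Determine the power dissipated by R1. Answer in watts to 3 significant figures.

The current is common to all series resistors; compute it, then apply P = I²R for the target.
R_total = 470 + 360 + 18.0 = 848.0 Ω
I = V / R_total = 39.8 / 848.0 = 0.04693 A
P_R1 = I² × R1 = (0.04693)² × 470 = 1.035 W

1.04 W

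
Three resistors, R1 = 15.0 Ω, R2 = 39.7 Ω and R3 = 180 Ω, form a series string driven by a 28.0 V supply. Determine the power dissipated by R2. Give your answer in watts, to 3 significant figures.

Since the resistors are in series they all carry the loop current I = V/R_total; the power in any one is I²R.
R_total = 15.0 + 39.7 + 180 = 234.7 Ω
I = V / R_total = 28.0 / 234.7 = 0.1193 A
P_R2 = I² × R2 = (0.1193)² × 39.7 = 0.5650 W

0.565 W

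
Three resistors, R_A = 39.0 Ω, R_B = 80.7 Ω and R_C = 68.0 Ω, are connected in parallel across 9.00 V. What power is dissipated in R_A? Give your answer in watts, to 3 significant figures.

Every branch has 9.00 V across it, so for R_A the power is simply V²/R.
P_R_A = V² / R_A = (9.00)² / 39.0 Ω = 2.077 W

2.08 W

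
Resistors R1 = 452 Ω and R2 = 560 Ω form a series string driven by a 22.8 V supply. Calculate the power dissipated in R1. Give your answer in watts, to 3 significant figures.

Every series element carries the same I. Get I from the total resistance, then P = I² × R1.
R_total = 452 + 560 = 1012 Ω
I = V / R_total = 22.8 / 1012 = 0.02253 A
P_R1 = I² × R1 = (0.02253)² × 452 = 0.2294 W

0.229 W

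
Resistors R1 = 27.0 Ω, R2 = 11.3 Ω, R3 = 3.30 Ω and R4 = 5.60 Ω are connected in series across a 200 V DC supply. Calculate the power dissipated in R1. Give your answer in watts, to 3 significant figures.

In a series string the same current flows through every resistor — find that current, then P = I²R for the one we want.
R_total = 27.0 + 11.3 + 3.30 + 5.60 = 47.20 Ω
I = V / R_total = 200 / 47.20 = 4.237 A
P_R1 = I² × R1 = (4.237)² × 27.0 = 484.8 W

485 W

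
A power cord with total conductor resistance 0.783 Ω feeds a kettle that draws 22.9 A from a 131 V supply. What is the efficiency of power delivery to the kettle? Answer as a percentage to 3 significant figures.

86.3 %

The power cord carries the full 22.9 A.
P_line = I² R_line = (22.90)² × 0.783 = 410.6 W
P_source = V I = 131 × 22.90 = 3000 W; P_load = 2589 W
η = P_load / P_source = 2589 / 3000 = 0.8631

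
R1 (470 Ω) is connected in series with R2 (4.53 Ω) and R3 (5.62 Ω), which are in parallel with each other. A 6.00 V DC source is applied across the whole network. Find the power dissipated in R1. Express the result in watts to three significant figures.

Collapse R2‖R3 to a single equivalent, reducing the network to two series elements.
R_p = (4.53×5.62)/(4.53+5.62) = 2.508 Ω
R_total = 470 + 2.508 = 472.5 Ω
I = V / R_total = 6.00 / 472.5 = 0.01270 A
R1 carries the full series current, so P = I²R.
P_R1 = (0.01270)² × 470 = 0.07578 W

0.0758 W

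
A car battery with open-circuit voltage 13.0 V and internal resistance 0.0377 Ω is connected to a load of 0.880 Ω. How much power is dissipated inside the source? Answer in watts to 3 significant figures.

7.57 W

Internal loss is I²r, with I set by the total series resistance r+R.
I = ε / (r + R) = 13.0 / (0.0377 + 0.880) = 14.17 A
P_int = I² r = (14.17)² × 0.0377 = 7.565 W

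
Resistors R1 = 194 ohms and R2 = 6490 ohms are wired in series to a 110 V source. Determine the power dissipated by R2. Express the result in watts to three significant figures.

Series elements share the same current, so find I first, then use P = I²R.
R_total = 194 + 6490 = 6684 Ω
I = V / R_total = 110 / 6684 = 0.01646 A
P_R2 = I² × R2 = (0.01646)² × 6490 = 1.758 W

1.76 W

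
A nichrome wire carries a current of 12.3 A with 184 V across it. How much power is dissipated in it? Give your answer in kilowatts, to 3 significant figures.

2.26 kW

Both the voltage across and the current through the element are known, so P = V I applies directly.
P = 184 V × 12.30 A = 2263 W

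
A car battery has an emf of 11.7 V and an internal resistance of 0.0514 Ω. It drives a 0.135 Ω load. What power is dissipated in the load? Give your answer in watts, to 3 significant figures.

Find the circuit current first, then P = I²R for the load (series elements share I).
I = ε / (r + R) = 11.7 / (0.0514 + 0.135) = 62.77 A
P_load = I² R = (62.77)² × 0.135 = 531.9 W

532 W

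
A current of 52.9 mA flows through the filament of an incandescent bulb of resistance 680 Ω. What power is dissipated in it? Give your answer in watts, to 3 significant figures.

Current and resistance are given, so P = I²R is the direct form.
P = (0.05290 A)² × 680 Ω = 1.903 W

1.90 W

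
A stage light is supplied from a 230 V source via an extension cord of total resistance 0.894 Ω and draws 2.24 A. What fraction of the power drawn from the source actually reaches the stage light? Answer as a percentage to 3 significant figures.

The extension cord carries the full 2.24 A.
P_line = I² R_line = (2.240)² × 0.894 = 4.486 W
P_source = V I = 230 × 2.240 = 515.2 W; P_load = 510.7 W
η = P_load / P_source = 510.7 / 515.2 = 0.9913

99.1 %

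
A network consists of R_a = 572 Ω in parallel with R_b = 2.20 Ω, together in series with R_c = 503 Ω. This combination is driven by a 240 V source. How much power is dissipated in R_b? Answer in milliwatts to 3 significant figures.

493 mW

Reduce the parallel combination to a single R_p; the circuit then becomes R_p in series with the remaining resistor.
R_p = (572×2.20)/(572+2.20) = 2.192 Ω
R_total = R_p + 503 = 2.192 + 503 = 505.2 Ω
I = V / R_total = 240 / 505.2 = 0.4751 A
Voltage across the parallel pair: V_p = I × R_p = 0.4751 × 2.192 = 1.041 V
R_b sits across V_p; its power is V_p²/R.
P_R_b = (1.041)² / 2.20 = 0.4927 W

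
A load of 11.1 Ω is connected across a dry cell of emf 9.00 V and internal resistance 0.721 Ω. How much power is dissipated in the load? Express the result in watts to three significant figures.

With r and R in series, I = ε/(r+R); the load dissipates I²R.
I = ε / (r + R) = 9.00 / (0.721 + 11.1) = 0.7614 A
P_load = I² R = (0.7614)² × 11.1 = 6.434 W

6.43 W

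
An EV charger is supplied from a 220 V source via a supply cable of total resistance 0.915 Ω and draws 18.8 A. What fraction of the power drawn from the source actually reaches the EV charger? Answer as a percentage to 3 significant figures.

92.2 %

The supply cable carries the full 18.8 A.
P_line = I² R_line = (18.80)² × 0.915 = 323.4 W
P_source = V I = 220 × 18.80 = 4136 W; P_load = 3813 W
η = P_load / P_source = 3813 / 4136 = 0.9218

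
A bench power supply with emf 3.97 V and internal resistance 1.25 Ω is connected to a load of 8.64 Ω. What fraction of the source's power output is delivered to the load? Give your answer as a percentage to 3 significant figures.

Both r and R carry the same current, so the power split is just the resistance split: η = R/(R+r).
η = R / (R + r) = 8.64 / (8.64 + 1.25) = 0.8736

87.4 %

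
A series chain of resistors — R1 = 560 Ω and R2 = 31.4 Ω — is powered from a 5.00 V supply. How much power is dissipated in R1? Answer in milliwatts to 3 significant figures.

40.0 mW

The current is common to all series resistors; compute it, then apply P = I²R for the target.
R_total = 560 + 31.4 = 591.4 Ω
I = V / R_total = 5.00 / 591.4 = 0.008455 A
P_R1 = I² × R1 = (0.008455)² × 560 = 0.04003 W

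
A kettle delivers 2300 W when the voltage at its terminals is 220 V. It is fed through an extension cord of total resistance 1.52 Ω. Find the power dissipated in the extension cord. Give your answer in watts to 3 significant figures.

166 W

Line loss is just I²R for the cable — we know both I and R_line directly.
I = P / V = 2300 / 220 = 10.45 A through the extension cord.
P_line = I² R_line = (10.45)² × 1.52 = 166.1 W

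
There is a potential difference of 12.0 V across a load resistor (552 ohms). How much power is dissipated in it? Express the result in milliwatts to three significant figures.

261 mW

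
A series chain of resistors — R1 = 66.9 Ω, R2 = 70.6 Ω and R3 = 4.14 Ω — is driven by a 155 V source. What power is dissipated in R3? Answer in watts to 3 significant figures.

In a series string the same current flows through every resistor — find that current, then P = I²R for the one we want.
R_total = 66.9 + 70.6 + 4.14 = 141.6 Ω
I = V / R_total = 155 / 141.6 = 1.094 A
P_R3 = I² × R3 = (1.094)² × 4.14 = 4.958 W

4.96 W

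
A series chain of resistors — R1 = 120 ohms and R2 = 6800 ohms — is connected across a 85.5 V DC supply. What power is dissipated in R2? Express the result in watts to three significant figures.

Since the resistors are in series they all carry the loop current I = V/R_total; the power in any one is I²R.
R_total = 120 + 6800 = 6920 Ω
I = V / R_total = 85.5 / 6920 = 0.01236 A
P_R2 = I² × R2 = (0.01236)² × 6800 = 1.038 W

1.04 W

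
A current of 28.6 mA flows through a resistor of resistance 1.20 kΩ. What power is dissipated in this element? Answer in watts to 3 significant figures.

0.982 W

With I and R stated, P = I²R applies in one step.
P = (0.02860 A)² × 1200 Ω = 0.9816 W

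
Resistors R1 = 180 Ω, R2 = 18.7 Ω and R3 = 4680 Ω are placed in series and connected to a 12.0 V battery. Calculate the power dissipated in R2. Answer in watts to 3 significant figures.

Every series element carries the same I. Get I from the total resistance, then P = I² × R2.
R_total = 180 + 18.7 + 4680 = 4879 Ω
I = V / R_total = 12.0 / 4879 = 0.002460 A
P_R2 = I² × R2 = (0.002460)² × 18.7 = 0.0001131 W

0.000113 W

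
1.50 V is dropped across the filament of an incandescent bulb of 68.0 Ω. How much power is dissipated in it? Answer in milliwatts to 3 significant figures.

With V across and R both known, P = V²/R gives the dissipation directly.
P = (1.50 V)² / 68.0 Ω = 0.03309 W

33.1 mW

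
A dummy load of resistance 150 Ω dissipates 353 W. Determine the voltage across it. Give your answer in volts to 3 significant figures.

230 V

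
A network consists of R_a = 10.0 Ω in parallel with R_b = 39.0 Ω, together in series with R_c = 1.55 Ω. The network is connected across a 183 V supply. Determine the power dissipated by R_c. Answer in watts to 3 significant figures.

Reduce the parallel combination to a single R_p; the circuit then becomes R_p in series with the remaining resistor.
R_p = (10.0×39.0)/(10.0+39.0) = 7.959 Ω
R_total = R_p + 1.55 = 7.959 + 1.55 = 9.509 Ω
I = V / R_total = 183 / 9.509 = 19.24 A
All the supply current flows through R_c; use P = I²R_c.
P_R_c = (19.24)² × 1.55 = 574.0 W

574 W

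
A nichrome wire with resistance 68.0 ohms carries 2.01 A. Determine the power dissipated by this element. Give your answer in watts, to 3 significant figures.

With I and R stated, P = I²R applies in one step.
P = (2.010 A)² × 68.0 Ω = 274.7 W

275 W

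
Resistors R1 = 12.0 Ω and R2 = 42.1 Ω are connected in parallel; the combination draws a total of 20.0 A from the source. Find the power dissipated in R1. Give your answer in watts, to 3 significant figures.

Parallel branches share V, not I — compute V via R_eq, then use V²/R for the target branch.
1/R_eq = 1/12.0 + 1/42.1 ⇒ R_eq = 9.338 Ω
V = I_total × R_eq = 20.00 × 9.338 = 186.8 V
P_R1 = V² / R1 = (186.8)² / 12.0 = 2907 W

2910 W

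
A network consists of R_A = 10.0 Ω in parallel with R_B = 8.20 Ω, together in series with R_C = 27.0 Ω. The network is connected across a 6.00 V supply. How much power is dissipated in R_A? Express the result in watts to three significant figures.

Combine R_A and R_B into their parallel equivalent first, reducing the network to two series resistors.
R_p = (10.0×8.20)/(10.0+8.20) = 4.505 Ω
R_total = R_p + 27.0 = 4.505 + 27.0 = 31.51 Ω
I = V / R_total = 6.00 / 31.51 = 0.1904 A
Voltage across the parallel pair: V_p = I × R_p = 0.1904 × 4.505 = 0.8580 V
R_A sits across V_p; its power is V_p²/R.
P_R_A = (0.8580)² / 10.0 = 0.07362 W

0.0736 W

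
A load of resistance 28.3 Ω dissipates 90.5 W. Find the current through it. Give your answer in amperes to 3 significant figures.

1.79 A

Rearranging the power relation for the two known quantities gives I = √(P / R).
I = √(90.5 / 28.3) = 1.788 A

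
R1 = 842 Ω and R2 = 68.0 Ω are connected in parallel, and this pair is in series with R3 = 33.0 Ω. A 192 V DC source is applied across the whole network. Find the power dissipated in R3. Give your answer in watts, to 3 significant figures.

First find R_p for the parallel pair, then treat R_p + R3 as a series loop.
R_p = (842×68.0)/(842+68.0) = 62.92 Ω
R_total = R_p + 33.0 = 62.92 + 33.0 = 95.92 Ω
I = V / R_total = 192 / 95.92 = 2.002 A
R3 is the series element, so its power is I²R.
P_R3 = (2.002)² × 33.0 = 132.2 W

132 W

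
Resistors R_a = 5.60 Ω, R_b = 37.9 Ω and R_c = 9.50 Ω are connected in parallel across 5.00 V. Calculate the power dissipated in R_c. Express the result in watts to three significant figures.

2.63 W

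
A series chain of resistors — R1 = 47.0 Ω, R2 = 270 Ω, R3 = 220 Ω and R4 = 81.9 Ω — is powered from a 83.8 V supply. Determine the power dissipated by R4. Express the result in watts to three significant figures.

Every series element carries the same I. Get I from the total resistance, then P = I² × R4.
R_total = 47.0 + 270 + 220 + 81.9 = 618.9 Ω
I = V / R_total = 83.8 / 618.9 = 0.1354 A
P_R4 = I² × R4 = (0.1354)² × 81.9 = 1.502 W

1.50 W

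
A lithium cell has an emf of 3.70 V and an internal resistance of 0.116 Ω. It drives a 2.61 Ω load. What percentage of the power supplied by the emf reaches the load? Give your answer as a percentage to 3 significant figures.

95.7 %

Both r and R carry the same current, so the power split is just the resistance split: η = R/(R+r).
η = R / (R + r) = 2.61 / (2.61 + 0.116) = 0.9574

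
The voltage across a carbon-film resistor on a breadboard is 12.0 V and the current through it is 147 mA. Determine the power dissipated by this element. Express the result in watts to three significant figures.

1.76 W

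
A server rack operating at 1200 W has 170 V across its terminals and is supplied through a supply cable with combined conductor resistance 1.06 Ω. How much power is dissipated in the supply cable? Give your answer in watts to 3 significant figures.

The supply cable is a series resistance carrying the load current; its dissipation is I²R_line.
I = P / V = 1200 / 170 = 7.059 A through the supply cable.
P_line = I² R_line = (7.059)² × 1.06 = 52.82 W

52.8 W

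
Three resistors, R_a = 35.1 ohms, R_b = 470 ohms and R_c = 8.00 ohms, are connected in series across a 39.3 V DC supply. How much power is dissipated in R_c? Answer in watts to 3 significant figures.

0.0469 W

Since the resistors are in series they all carry the loop current I = V/R_total; the power in any one is I²R.
R_total = 35.1 + 470 + 8.00 = 513.1 Ω
I = V / R_total = 39.3 / 513.1 = 0.07659 A
P_R_c = I² × R_c = (0.07659)² × 8.00 = 0.04693 W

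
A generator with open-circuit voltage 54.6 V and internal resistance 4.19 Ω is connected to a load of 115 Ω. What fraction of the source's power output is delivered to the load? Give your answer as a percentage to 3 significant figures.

The source delivers εI, of which I²R reaches the load and I²r is lost; since I is common, η = R/(R+r).
η = R / (R + r) = 115 / (115 + 4.19) = 0.9648

96.5 %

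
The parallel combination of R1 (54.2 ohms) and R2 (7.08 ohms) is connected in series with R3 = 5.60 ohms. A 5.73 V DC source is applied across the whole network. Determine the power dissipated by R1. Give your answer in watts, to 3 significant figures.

Combine R1 and R2 into their parallel equivalent first, reducing the network to two series resistors.
R_p = (54.2×7.08)/(54.2+7.08) = 6.262 Ω
R_total = R_p + 5.60 = 6.262 + 5.60 = 11.86 Ω
I = V / R_total = 5.73 / 11.86 = 0.4831 A
Voltage across the parallel pair: V_p = I × R_p = 0.4831 × 6.262 = 3.025 V
R1 has V_p across it, so P = V_p²/R1.
P_R1 = (3.025)² / 54.2 = 0.1688 W

0.169 W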